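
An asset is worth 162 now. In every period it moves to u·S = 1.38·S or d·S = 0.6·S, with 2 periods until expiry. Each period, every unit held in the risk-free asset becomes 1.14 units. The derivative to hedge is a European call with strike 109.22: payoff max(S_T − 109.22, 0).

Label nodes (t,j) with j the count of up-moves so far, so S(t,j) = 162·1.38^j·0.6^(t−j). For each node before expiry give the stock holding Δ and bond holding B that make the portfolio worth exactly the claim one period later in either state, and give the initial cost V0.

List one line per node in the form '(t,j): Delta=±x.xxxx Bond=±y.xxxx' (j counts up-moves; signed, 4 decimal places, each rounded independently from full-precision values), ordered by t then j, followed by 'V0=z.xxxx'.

(0,0): Delta=0.8913 Bond=-62.7202
(1,0): Delta=0.3286 Bond=-16.8124
(1,1): Delta=1.0000 Bond=-95.8070
V0=81.6668

No-arbitrage ⇒ martingale measure with p* = (R−d)/(u−d) = 0.6923.
Terminal values V(2,·): V(2,0)=0.0000, V(2,1)=24.9160, V(2,2)=199.2928
(1,0): S=97.2000. Δ = (V_up−V_dn)/(S_up−S_dn) = (24.9160−0.0000)/(134.1360−58.3200) = 0.3286. V = [p*·24.9160 + (1−p*)·0.0000]/1.14 = 15.1312. B = V − Δ·S = -16.8124.
(1,1): S=223.5600. Δ = (V_up−V_dn)/(S_up−S_dn) = (199.2928−24.9160)/(308.5128−134.1360) = 1.0000. V = [p*·199.2928 + (1−p*)·24.9160]/1.14 = 127.7530. B = V − Δ·S = -95.8070.
(0,0): S=162.0000. Δ = (V_up−V_dn)/(S_up−S_dn) = (127.7530−15.1312)/(223.5600−97.2000) = 0.8913. V = [p*·127.7530 + (1−p*)·15.1312]/1.14 = 81.6668. B = V − Δ·S = -62.7202.
Root portfolio cost Δ·162+B reproduces V0=81.6668.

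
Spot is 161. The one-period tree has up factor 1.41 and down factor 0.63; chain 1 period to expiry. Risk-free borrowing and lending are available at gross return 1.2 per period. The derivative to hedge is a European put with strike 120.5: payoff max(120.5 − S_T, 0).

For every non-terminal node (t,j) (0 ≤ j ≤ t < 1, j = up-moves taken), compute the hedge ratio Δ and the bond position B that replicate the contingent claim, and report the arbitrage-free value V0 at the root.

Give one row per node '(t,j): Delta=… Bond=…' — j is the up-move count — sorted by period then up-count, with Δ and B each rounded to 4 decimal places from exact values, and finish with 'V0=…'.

Under the risk-neutral measure, an up-move has probability p* = (R−d)/(u−d) = 0.7308 and values discount at R = 1.2.
Terminal values V(1,·): V(1,0)=19.0700, V(1,1)=0.0000
Node (0,0) S=161.0000: V=(p*·0.0000+(1−p*)·19.0700)/1.2=4.2785; Δ=(0.0000−19.0700)/(227.0100−101.4300)=-0.1519; B=V−Δ·S=28.7272
The time-0 hedge costs 4.2785, which is the no-arbitrage price.

(0,0): Delta=-0.1519 Bond=28.7272
V0=4.2785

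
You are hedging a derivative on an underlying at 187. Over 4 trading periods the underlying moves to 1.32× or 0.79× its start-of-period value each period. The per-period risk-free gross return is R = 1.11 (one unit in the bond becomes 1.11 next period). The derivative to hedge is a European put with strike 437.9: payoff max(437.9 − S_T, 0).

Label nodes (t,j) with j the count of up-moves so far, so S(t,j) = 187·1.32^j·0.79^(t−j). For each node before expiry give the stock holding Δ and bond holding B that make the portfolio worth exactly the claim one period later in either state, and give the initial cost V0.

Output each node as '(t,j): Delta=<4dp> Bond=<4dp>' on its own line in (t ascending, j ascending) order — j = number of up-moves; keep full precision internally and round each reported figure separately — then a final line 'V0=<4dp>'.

Under the risk-neutral measure, an up-move has probability p* = (R−d)/(u−d) = 0.6038 and values discount at R = 1.11.
Terminal values V(4,·): V(4,0)=365.0633, V(4,1)=316.1983, V(4,2)=234.5502, V(4,3)=98.1257, V(4,4)=0.0000
(3,0): S=92.1983. Δ = (V_up−V_dn)/(S_up−S_dn) = (316.1983−365.0633)/(121.7017−72.8367) = -1.0000. V = [p*·316.1983 + (1−p*)·365.0633]/1.11 = 302.3062. B = V − Δ·S = 394.5045.
(3,1): S=154.0528. Δ = (V_up−V_dn)/(S_up−S_dn) = (234.5502−316.1983)/(203.3498−121.7017) = -1.0000. V = [p*·234.5502 + (1−p*)·316.1983]/1.11 = 240.4517. B = V − Δ·S = 394.5045.
(3,2): S=257.4048. Δ = (V_up−V_dn)/(S_up−S_dn) = (98.1257−234.5502)/(339.7743−203.3498) = -1.0000. V = [p*·98.1257 + (1−p*)·234.5502]/1.11 = 137.0998. B = V − Δ·S = 394.5045.
(3,3): S=430.0940. Δ = (V_up−V_dn)/(S_up−S_dn) = (0.0000−98.1257)/(567.7241−339.7743) = -0.4305. V = [p*·0.0000 + (1−p*)·98.1257]/1.11 = 35.0270. B = V − Δ·S = 220.1699.
(2,0): S=116.7067. Δ = (V_up−V_dn)/(S_up−S_dn) = (240.4517−302.3062)/(154.0528−92.1983) = -1.0000. V = [p*·240.4517 + (1−p*)·302.3062]/1.11 = 238.7028. B = V − Δ·S = 355.4095.
(2,1): S=195.0036. Δ = (V_up−V_dn)/(S_up−S_dn) = (137.0998−240.4517)/(257.4048−154.0528) = -1.0000. V = [p*·137.0998 + (1−p*)·240.4517]/1.11 = 160.4059. B = V − Δ·S = 355.4095.
(2,2): S=325.8288. Δ = (V_up−V_dn)/(S_up−S_dn) = (35.0270−137.0998)/(430.0940−257.4048) = -0.5911. V = [p*·35.0270 + (1−p*)·137.0998]/1.11 = 67.9918. B = V − Δ·S = 260.5819.
(1,0): S=147.7300. Δ = (V_up−V_dn)/(S_up−S_dn) = (160.4059−238.7028)/(195.0036−116.7067) = -1.0000. V = [p*·160.4059 + (1−p*)·238.7028]/1.11 = 172.4587. B = V − Δ·S = 320.1887.
(1,1): S=246.8400. Δ = (V_up−V_dn)/(S_up−S_dn) = (67.9918−160.4059)/(325.8288−195.0036) = -0.7064. V = [p*·67.9918 + (1−p*)·160.4059]/1.11 = 94.2421. B = V − Δ·S = 268.6082.
(0,0): S=187.0000. Δ = (V_up−V_dn)/(S_up−S_dn) = (94.2421−172.4587)/(246.8400−147.7300) = -0.7892. V = [p*·94.2421 + (1−p*)·172.4587]/1.11 = 112.8230. B = V − Δ·S = 260.4016.
The time-0 hedge costs 112.8230, which is the no-arbitrage price.

(0,0): Delta=-0.7892 Bond=260.4016
(1,0): Delta=-1.0000 Bond=320.1887
(1,1): Delta=-0.7064 Bond=268.6082
(2,0): Delta=-1.0000 Bond=355.4095
(2,1): Delta=-1.0000 Bond=355.4095
(2,2): Delta=-0.5911 Bond=260.5819
(3,0): Delta=-1.0000 Bond=394.5045
(3,1): Delta=-1.0000 Bond=394.5045
(3,2): Delta=-1.0000 Bond=394.5045
(3,3): Delta=-0.4305 Bond=220.1699
V0=112.8230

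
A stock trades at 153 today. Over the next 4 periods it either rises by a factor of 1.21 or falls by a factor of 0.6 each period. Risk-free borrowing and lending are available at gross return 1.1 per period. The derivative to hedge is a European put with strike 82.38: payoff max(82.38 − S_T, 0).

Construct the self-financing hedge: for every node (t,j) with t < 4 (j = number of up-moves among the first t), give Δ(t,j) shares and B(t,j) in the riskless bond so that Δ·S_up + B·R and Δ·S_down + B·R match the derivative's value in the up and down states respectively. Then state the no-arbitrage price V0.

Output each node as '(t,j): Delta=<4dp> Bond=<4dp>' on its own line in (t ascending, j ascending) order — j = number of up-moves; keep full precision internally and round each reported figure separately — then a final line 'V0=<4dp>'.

(0,0): Delta=-0.0322 Bond=5.6847
(1,0): Delta=-0.2043 Bond=22.0491
(1,1): Delta=-0.0134 Bond=2.7781
(2,0): Delta=-1.0000 Bond=68.0826
(2,1): Delta=-0.1175 Bond=14.6117
(2,2): Delta=-0.0021 Bond=0.5136
(3,0): Delta=-1.0000 Bond=74.8909
(3,1): Delta=-1.0000 Bond=74.8909
(3,2): Delta=-0.0212 Bond=3.1330
(3,3): Delta=0.0000 Bond=0.0000
V0=0.7574

The replicating-portfolio and risk-neutral prices coincide; use p* = (1.1−0.6)/(1.21−0.6) = 0.8197 for the latter.
Terminal values V(4,·): V(4,0)=62.5512, V(4,1)=42.3919, V(4,2)=1.7374, V(4,3)=0.0000, V(4,4)=0.0000
(3,0): S=33.0480. Δ = (V_up−V_dn)/(S_up−S_dn) = (42.3919−62.5512)/(39.9881−19.8288) = -1.0000. V = [p*·42.3919 + (1−p*)·62.5512]/1.1 = 41.8429. B = V − Δ·S = 74.8909.
(3,1): S=66.6468. Δ = (V_up−V_dn)/(S_up−S_dn) = (1.7374−42.3919)/(80.6426−39.9881) = -1.0000. V = [p*·1.7374 + (1−p*)·42.3919]/1.1 = 8.2441. B = V − Δ·S = 74.8909.
(3,2): S=134.4044. Δ = (V_up−V_dn)/(S_up−S_dn) = (0.0000−1.7374)/(162.6293−80.6426) = -0.0212. V = [p*·0.0000 + (1−p*)·1.7374]/1.1 = 0.2848. B = V − Δ·S = 3.1330.
(3,3): S=271.0488. Δ = (V_up−V_dn)/(S_up−S_dn) = (0.0000−0.0000)/(327.9691−162.6293) = 0.0000. V = [p*·0.0000 + (1−p*)·0.0000]/1.1 = 0.0000. B = V − Δ·S = 0.0000.
(2,0): S=55.0800. Δ = (V_up−V_dn)/(S_up−S_dn) = (8.2441−41.8429)/(66.6468−33.0480) = -1.0000. V = [p*·8.2441 + (1−p*)·41.8429]/1.1 = 13.0026. B = V − Δ·S = 68.0826.
(2,1): S=111.0780. Δ = (V_up−V_dn)/(S_up−S_dn) = (0.2848−8.2441)/(134.4044−66.6468) = -0.1175. V = [p*·0.2848 + (1−p*)·8.2441]/1.1 = 1.5637. B = V − Δ·S = 14.6117.
(2,2): S=224.0073. Δ = (V_up−V_dn)/(S_up−S_dn) = (0.0000−0.2848)/(271.0488−134.4044) = -0.0021. V = [p*·0.0000 + (1−p*)·0.2848]/1.1 = 0.0467. B = V − Δ·S = 0.5136.
(1,0): S=91.8000. Δ = (V_up−V_dn)/(S_up−S_dn) = (1.5637−13.0026)/(111.0780−55.0800) = -0.2043. V = [p*·1.5637 + (1−p*)·13.0026]/1.1 = 3.2968. B = V − Δ·S = 22.0491.
(1,1): S=185.1300. Δ = (V_up−V_dn)/(S_up−S_dn) = (0.0467−1.5637)/(224.0073−111.0780) = -0.0134. V = [p*·0.0467 + (1−p*)·1.5637]/1.1 = 0.2911. B = V − Δ·S = 2.7781.
(0,0): S=153.0000. Δ = (V_up−V_dn)/(S_up−S_dn) = (0.2911−3.2968)/(185.1300−91.8000) = -0.0322. V = [p*·0.2911 + (1−p*)·3.2968]/1.1 = 0.7574. B = V − Δ·S = 5.6847.
Each (Δ,B) replicates both successor values, so the strategy is self-financing and V0 is arbitrage-free.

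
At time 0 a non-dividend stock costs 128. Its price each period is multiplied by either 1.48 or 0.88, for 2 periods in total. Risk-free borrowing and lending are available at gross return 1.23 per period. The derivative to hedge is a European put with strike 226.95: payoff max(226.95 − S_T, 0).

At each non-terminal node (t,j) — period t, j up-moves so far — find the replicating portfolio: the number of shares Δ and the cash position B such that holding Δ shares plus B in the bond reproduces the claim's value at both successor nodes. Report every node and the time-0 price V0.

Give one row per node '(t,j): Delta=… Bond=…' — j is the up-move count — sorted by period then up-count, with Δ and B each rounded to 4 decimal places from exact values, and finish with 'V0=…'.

(0,0): Delta=-0.6701 Bond=119.7999
(1,0): Delta=-1.0000 Bond=184.5122
(1,1): Delta=-0.5300 Bond=120.8121
V0=34.0253

Under the risk-neutral measure, an up-move has probability p* = (R−d)/(u−d) = 0.5833 and values discount at R = 1.23.
Terminal values V(2,·): V(2,0)=127.8268, V(2,1)=60.2428, V(2,2)=0.0000
Node (1,0) S=112.6400: V=(p*·60.2428+(1−p*)·127.8268)/1.23=71.8722; Δ=(60.2428−127.8268)/(166.7072−99.1232)=-1.0000; B=V−Δ·S=184.5122
Node (1,1) S=189.4400: V=(p*·0.0000+(1−p*)·60.2428)/1.23=20.4075; Δ=(0.0000−60.2428)/(280.3712−166.7072)=-0.5300; B=V−Δ·S=120.8121
Node (0,0) S=128.0000: V=(p*·20.4075+(1−p*)·71.8722)/1.23=34.0253; Δ=(20.4075−71.8722)/(189.4400−112.6400)=-0.6701; B=V−Δ·S=119.7999
Self-financing check: at every node Δ·S+B equals the discounted successor values.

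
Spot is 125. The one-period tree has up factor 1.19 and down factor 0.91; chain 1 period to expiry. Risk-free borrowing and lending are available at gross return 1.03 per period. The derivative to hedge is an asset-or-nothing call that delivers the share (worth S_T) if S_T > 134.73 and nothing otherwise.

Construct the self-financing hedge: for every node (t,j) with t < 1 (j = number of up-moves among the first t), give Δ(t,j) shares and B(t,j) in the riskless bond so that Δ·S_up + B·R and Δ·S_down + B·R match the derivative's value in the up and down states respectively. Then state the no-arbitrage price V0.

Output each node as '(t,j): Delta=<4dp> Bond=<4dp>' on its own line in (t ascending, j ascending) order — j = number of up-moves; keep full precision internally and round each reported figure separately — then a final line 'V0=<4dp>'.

(0,0): Delta=4.2500 Bond=-469.3568
V0=61.8932

Under the risk-neutral measure, an up-move has probability p* = (R−d)/(u−d) = 0.4286 and values discount at R = 1.03.
At expiry t=1: V(1,0)=0.0000, V(1,1)=148.7500
(0,0): S=125.0000. Δ = (V_up−V_dn)/(S_up−S_dn) = (148.7500−0.0000)/(148.7500−113.7500) = 4.2500. V = [p*·148.7500 + (1−p*)·0.0000]/1.03 = 61.8932. B = V − Δ·S = -469.3568.
Self-financing check: at every node Δ·S+B equals the discounted successor values.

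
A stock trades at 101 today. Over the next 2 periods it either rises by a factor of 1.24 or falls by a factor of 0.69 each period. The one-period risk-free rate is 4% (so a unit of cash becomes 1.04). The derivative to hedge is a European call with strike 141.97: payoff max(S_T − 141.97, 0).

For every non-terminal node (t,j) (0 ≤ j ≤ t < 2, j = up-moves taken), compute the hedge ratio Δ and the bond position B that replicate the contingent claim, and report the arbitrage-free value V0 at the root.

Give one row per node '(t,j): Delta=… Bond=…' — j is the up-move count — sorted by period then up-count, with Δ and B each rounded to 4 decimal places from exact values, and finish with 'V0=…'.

(0,0): Delta=0.1468 Bond=-9.8373
(1,0): Delta=0.0000 Bond=0.0000
(1,1): Delta=0.1935 Bond=-16.0770
V0=4.9899

Risk-neutral probability p* = (R−d)/(u−d) = (1.04−0.69)/(1.24−0.69) = 0.6364.
At expiry t=2: V(2,0)=0.0000, V(2,1)=0.0000, V(2,2)=13.3276
  t=1,j=0: stock 69.6900 → up 86.4156 (V=0.0000), down 48.0861 (V=0.0000). Price 0.0000; hedge Δ=0.0000, bond B=0.0000.
  t=1,j=1: stock 125.2400 → up 155.2976 (V=13.3276), down 86.4156 (V=0.0000). Price 8.1550; hedge Δ=0.1935, bond B=-16.0770.
  t=0,j=0: stock 101.0000 → up 125.2400 (V=8.1550), down 69.6900 (V=0.0000). Price 4.9899; hedge Δ=0.1468, bond B=-9.8373.
Root portfolio cost Δ·101+B reproduces V0=4.9899.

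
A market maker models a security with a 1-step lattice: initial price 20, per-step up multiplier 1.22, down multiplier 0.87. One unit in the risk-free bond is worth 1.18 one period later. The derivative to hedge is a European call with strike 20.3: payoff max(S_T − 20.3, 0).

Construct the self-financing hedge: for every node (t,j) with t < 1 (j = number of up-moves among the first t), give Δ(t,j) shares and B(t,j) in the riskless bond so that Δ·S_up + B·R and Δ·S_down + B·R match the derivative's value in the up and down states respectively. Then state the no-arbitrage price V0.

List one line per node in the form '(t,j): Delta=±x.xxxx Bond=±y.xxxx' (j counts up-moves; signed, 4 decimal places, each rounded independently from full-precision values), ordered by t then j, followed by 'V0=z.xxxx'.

The replicating-portfolio and risk-neutral prices coincide; use p* = (1.18−0.87)/(1.22−0.87) = 0.8857 for the latter.
Terminal payoffs: V(1,0)=0.0000, V(1,1)=4.1000
  t=0,j=0: stock 20.0000 → up 24.4000 (V=4.1000), down 17.4000 (V=0.0000). Price 3.0775; hedge Δ=0.5857, bond B=-8.6368.
Each (Δ,B) replicates both successor values, so the strategy is self-financing and V0 is arbitrage-free.

(0,0): Delta=0.5857 Bond=-8.6368
V0=3.0775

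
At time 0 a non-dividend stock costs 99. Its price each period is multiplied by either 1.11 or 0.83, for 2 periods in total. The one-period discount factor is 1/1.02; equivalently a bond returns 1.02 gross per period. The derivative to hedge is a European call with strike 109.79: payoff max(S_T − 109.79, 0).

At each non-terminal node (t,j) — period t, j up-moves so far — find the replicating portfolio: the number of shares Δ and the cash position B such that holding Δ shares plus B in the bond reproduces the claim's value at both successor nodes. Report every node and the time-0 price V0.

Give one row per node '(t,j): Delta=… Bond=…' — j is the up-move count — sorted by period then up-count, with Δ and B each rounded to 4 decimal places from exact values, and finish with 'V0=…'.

Since d<R<u, set p* = (R−d)/(u−d) = 0.6786; price each node as the discounted p*-expectation of its children.
Terminal values V(2,·): V(2,0)=0.0000, V(2,1)=0.0000, V(2,2)=12.1879
  t=1,j=0: stock 82.1700 → up 91.2087 (V=0.0000), down 68.2011 (V=0.0000). Price 0.0000; hedge Δ=0.0000, bond B=0.0000.
  t=1,j=1: stock 109.8900 → up 121.9779 (V=12.1879), down 91.2087 (V=0.0000). Price 8.1082; hedge Δ=0.3961, bond B=-35.4200.
  t=0,j=0: stock 99.0000 → up 109.8900 (V=8.1082), down 82.1700 (V=0.0000). Price 5.3941; hedge Δ=0.2925, bond B=-23.5637.
Self-financing check: at every node Δ·S+B equals the discounted successor values.

(0,0): Delta=0.2925 Bond=-23.5637
(1,0): Delta=0.0000 Bond=0.0000
(1,1): Delta=0.3961 Bond=-35.4200
V0=5.3941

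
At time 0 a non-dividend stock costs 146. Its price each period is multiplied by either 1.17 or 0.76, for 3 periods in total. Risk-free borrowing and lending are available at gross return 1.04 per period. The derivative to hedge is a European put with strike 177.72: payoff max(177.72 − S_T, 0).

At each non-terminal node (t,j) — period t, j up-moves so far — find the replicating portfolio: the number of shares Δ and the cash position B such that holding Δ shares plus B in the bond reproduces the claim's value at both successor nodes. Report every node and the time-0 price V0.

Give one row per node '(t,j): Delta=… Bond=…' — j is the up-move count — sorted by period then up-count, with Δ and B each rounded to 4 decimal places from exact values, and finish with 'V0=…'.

(0,0): Delta=-0.5958 Bond=114.8643
(1,0): Delta=-1.0000 Bond=164.3121
(1,1): Delta=-0.4739 Bond=98.6341
(2,0): Delta=-1.0000 Bond=170.8846
(2,1): Delta=-1.0000 Bond=170.8846
(2,2): Delta=-0.3152 Bond=70.8664
V0=27.8818

Risk-neutral probability p* = (R−d)/(u−d) = (1.04−0.76)/(1.17−0.76) = 0.6829.
Terminal values V(3,·): V(3,0)=113.6295, V(3,1)=79.0544, V(3,2)=25.8269, V(3,3)=0.0000
  t=2,j=0: stock 84.3296 → up 98.6656 (V=79.0544), down 64.0905 (V=113.6295). Price 86.5550; hedge Δ=-1.0000, bond B=170.8846.
  t=2,j=1: stock 129.8232 → up 151.8931 (V=25.8269), down 98.6656 (V=79.0544). Price 41.0614; hedge Δ=-1.0000, bond B=170.8846.
  t=2,j=2: stock 199.8594 → up 233.8355 (V=0.0000), down 151.8931 (V=25.8269). Price 7.8740; hedge Δ=-0.3152, bond B=70.8664.
  t=1,j=0: stock 110.9600 → up 129.8232 (V=41.0614), down 84.3296 (V=86.5550). Price 53.3521; hedge Δ=-1.0000, bond B=164.3121.
  t=1,j=1: stock 170.8200 → up 199.8594 (V=7.8740), down 129.8232 (V=41.0614). Price 17.6893; hedge Δ=-0.4739, bond B=98.6341.
  t=0,j=0: stock 146.0000 → up 170.8200 (V=17.6893), down 110.9600 (V=53.3521). Price 27.8818; hedge Δ=-0.5958, bond B=114.8643.
Self-financing check: at every node Δ·S+B equals the discounted successor values.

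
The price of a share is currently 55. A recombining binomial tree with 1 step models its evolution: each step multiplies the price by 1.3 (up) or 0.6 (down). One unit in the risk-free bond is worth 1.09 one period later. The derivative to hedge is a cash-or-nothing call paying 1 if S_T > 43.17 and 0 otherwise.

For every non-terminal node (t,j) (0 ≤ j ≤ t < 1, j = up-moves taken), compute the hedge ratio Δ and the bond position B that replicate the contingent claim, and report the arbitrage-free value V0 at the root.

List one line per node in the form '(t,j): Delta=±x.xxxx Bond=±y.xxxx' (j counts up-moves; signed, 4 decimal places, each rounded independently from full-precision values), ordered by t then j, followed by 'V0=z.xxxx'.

Since d<R<u, set p* = (R−d)/(u−d) = 0.7000; price each node as the discounted p*-expectation of its children.
Terminal payoffs: V(1,0)=0.0000, V(1,1)=1.0000
Node (0,0) S=55.0000: V=(p*·1.0000+(1−p*)·0.0000)/1.09=0.6422; Δ=(1.0000−0.0000)/(71.5000−33.0000)=0.0260; B=V−Δ·S=-0.7864
Each (Δ,B) replicates both successor values, so the strategy is self-financing and V0 is arbitrage-free.

(0,0): Delta=0.0260 Bond=-0.7864
V0=0.6422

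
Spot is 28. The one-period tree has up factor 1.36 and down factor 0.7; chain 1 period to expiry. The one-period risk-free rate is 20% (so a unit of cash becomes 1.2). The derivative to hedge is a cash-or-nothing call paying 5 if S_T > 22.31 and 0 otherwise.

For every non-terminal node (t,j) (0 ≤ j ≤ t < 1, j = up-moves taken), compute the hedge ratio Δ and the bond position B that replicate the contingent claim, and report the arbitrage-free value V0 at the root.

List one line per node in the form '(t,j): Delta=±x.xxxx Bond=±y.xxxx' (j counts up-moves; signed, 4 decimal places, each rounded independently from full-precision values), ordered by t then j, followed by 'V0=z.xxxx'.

No-arbitrage ⇒ martingale measure with p* = (R−d)/(u−d) = 0.7576.
Terminal values V(1,·): V(1,0)=0.0000, V(1,1)=5.0000
  t=0,j=0: stock 28.0000 → up 38.0800 (V=5.0000), down 19.6000 (V=0.0000). Price 3.1566; hedge Δ=0.2706, bond B=-4.4192.
Self-financing check: at every node Δ·S+B equals the discounted successor values.

(0,0): Delta=0.2706 Bond=-4.4192
V0=3.1566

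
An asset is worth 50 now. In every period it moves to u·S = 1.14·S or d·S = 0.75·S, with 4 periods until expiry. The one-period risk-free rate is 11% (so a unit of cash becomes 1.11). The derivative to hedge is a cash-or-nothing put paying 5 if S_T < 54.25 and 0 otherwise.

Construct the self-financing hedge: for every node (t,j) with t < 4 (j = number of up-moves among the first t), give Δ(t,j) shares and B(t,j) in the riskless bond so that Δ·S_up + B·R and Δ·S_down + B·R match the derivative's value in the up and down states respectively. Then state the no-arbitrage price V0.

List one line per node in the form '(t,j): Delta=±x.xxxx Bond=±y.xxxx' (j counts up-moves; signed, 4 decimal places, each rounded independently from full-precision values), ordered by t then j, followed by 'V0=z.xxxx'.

Under the risk-neutral measure, an up-move has probability p* = (R−d)/(u−d) = 0.9231 and values discount at R = 1.11.
Terminal payoffs: V(4,0)=5.0000, V(4,1)=5.0000, V(4,2)=5.0000, V(4,3)=0.0000, V(4,4)=0.0000
Node (3,0) S=21.0938: V=(p*·5.0000+(1−p*)·5.0000)/1.11=4.5045; Δ=(5.0000−5.0000)/(24.0469−15.8203)=0.0000; B=V−Δ·S=4.5045
Node (3,1) S=32.0625: V=(p*·5.0000+(1−p*)·5.0000)/1.11=4.5045; Δ=(5.0000−5.0000)/(36.5512−24.0469)=0.0000; B=V−Δ·S=4.5045
Node (3,2) S=48.7350: V=(p*·0.0000+(1−p*)·5.0000)/1.11=0.3465; Δ=(0.0000−5.0000)/(55.5579−36.5512)=-0.2631; B=V−Δ·S=13.1670
Node (3,3) S=74.0772: V=(p*·0.0000+(1−p*)·0.0000)/1.11=0.0000; Δ=(0.0000−0.0000)/(84.4480−55.5579)=0.0000; B=V−Δ·S=0.0000
Node (2,0) S=28.1250: V=(p*·4.5045+(1−p*)·4.5045)/1.11=4.0581; Δ=(4.5045−4.5045)/(32.0625−21.0938)=0.0000; B=V−Δ·S=4.0581
Node (2,1) S=42.7500: V=(p*·0.3465+(1−p*)·4.5045)/1.11=0.6003; Δ=(0.3465−4.5045)/(48.7350−32.0625)=-0.2494; B=V−Δ·S=11.2619
Node (2,2) S=64.9800: V=(p*·0.0000+(1−p*)·0.3465)/1.11=0.0240; Δ=(0.0000−0.3465)/(74.0772−48.7350)=-0.0137; B=V−Δ·S=0.9125
Node (1,0) S=37.5000: V=(p*·0.6003+(1−p*)·4.0581)/1.11=0.7804; Δ=(0.6003−4.0581)/(42.7500−28.1250)=-0.2364; B=V−Δ·S=9.6466
Node (1,1) S=57.0000: V=(p*·0.0240+(1−p*)·0.6003)/1.11=0.0616; Δ=(0.0240−0.6003)/(64.9800−42.7500)=-0.0259; B=V−Δ·S=1.5393
Node (0,0) S=50.0000: V=(p*·0.0616+(1−p*)·0.7804)/1.11=0.1053; Δ=(0.0616−0.7804)/(57.0000−37.5000)=-0.0369; B=V−Δ·S=1.9486
Check: Δ(0,0)·S0 + B(0,0) = 0.1053 = V0.

(0,0): Delta=-0.0369 Bond=1.9486
(1,0): Delta=-0.2364 Bond=9.6466
(1,1): Delta=-0.0259 Bond=1.5393
(2,0): Delta=0.0000 Bond=4.0581
(2,1): Delta=-0.2494 Bond=11.2619
(2,2): Delta=-0.0137 Bond=0.9125
(3,0): Delta=0.0000 Bond=4.5045
(3,1): Delta=0.0000 Bond=4.5045
(3,2): Delta=-0.2631 Bond=13.1670
(3,3): Delta=0.0000 Bond=0.0000
V0=0.1053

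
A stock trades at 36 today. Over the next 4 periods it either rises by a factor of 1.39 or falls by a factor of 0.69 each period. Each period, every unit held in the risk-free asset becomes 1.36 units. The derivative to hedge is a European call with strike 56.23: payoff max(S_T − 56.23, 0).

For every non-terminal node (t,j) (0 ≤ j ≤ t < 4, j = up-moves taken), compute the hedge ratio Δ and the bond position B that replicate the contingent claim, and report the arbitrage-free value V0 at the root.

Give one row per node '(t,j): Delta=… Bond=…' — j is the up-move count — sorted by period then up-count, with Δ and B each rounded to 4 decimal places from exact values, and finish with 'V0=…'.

Risk-neutral probability p* = (R−d)/(u−d) = (1.36−0.69)/(1.39−0.69) = 0.9571.
Terminal payoffs: V(4,0)=0.0000, V(4,1)=0.0000, V(4,2)=0.0000, V(4,3)=10.4808, V(4,4)=78.1584
(3,0): S=11.8263. Δ = (V_up−V_dn)/(S_up−S_dn) = (0.0000−0.0000)/(16.4386−8.1602) = 0.0000. V = [p*·0.0000 + (1−p*)·0.0000]/1.36 = 0.0000. B = V − Δ·S = 0.0000.
(3,1): S=23.8240. Δ = (V_up−V_dn)/(S_up−S_dn) = (0.0000−0.0000)/(33.1154−16.4386) = 0.0000. V = [p*·0.0000 + (1−p*)·0.0000]/1.36 = 0.0000. B = V − Δ·S = 0.0000.
(3,2): S=47.9934. Δ = (V_up−V_dn)/(S_up−S_dn) = (10.4808−0.0000)/(66.7108−33.1154) = 0.3120. V = [p*·10.4808 + (1−p*)·0.0000]/1.36 = 7.3762. B = V − Δ·S = -7.5964.
(3,3): S=96.6823. Δ = (V_up−V_dn)/(S_up−S_dn) = (78.1584−10.4808)/(134.3884−66.7108) = 1.0000. V = [p*·78.1584 + (1−p*)·10.4808]/1.36 = 55.3367. B = V − Δ·S = -41.3456.
(2,0): S=17.1396. Δ = (V_up−V_dn)/(S_up−S_dn) = (0.0000−0.0000)/(23.8240−11.8263) = 0.0000. V = [p*·0.0000 + (1−p*)·0.0000]/1.36 = 0.0000. B = V − Δ·S = 0.0000.
(2,1): S=34.5276. Δ = (V_up−V_dn)/(S_up−S_dn) = (7.3762−0.0000)/(47.9934−23.8240) = 0.3052. V = [p*·7.3762 + (1−p*)·0.0000]/1.36 = 5.1912. B = V − Δ·S = -5.3462.
(2,2): S=69.5556. Δ = (V_up−V_dn)/(S_up−S_dn) = (55.3367−7.3762)/(96.6823−47.9934) = 0.9850. V = [p*·55.3367 + (1−p*)·7.3762]/1.36 = 39.1774. B = V − Δ·S = -29.3376.
(1,0): S=24.8400. Δ = (V_up−V_dn)/(S_up−S_dn) = (5.1912−0.0000)/(34.5276−17.1396) = 0.2986. V = [p*·5.1912 + (1−p*)·0.0000]/1.36 = 3.6535. B = V − Δ·S = -3.7625.
(1,1): S=50.0400. Δ = (V_up−V_dn)/(S_up−S_dn) = (39.1774−5.1912)/(69.5556−34.5276) = 0.9703. V = [p*·39.1774 + (1−p*)·5.1912]/1.36 = 27.7359. B = V − Δ·S = -20.8158.
(0,0): S=36.0000. Δ = (V_up−V_dn)/(S_up−S_dn) = (27.7359−3.6535)/(50.0400−24.8400) = 0.9557. V = [p*·27.7359 + (1−p*)·3.6535]/1.36 = 19.6352. B = V − Δ·S = -14.7683.
Each (Δ,B) replicates both successor values, so the strategy is self-financing and V0 is arbitrage-free.

(0,0): Delta=0.9557 Bond=-14.7683
(1,0): Delta=0.2986 Bond=-3.7625
(1,1): Delta=0.9703 Bond=-20.8158
(2,0): Delta=0.0000 Bond=0.0000
(2,1): Delta=0.3052 Bond=-5.3462
(2,2): Delta=0.9850 Bond=-29.3376
(3,0): Delta=0.0000 Bond=0.0000
(3,1): Delta=0.0000 Bond=0.0000
(3,2): Delta=0.3120 Bond=-7.5964
(3,3): Delta=1.0000 Bond=-41.3456
V0=19.6352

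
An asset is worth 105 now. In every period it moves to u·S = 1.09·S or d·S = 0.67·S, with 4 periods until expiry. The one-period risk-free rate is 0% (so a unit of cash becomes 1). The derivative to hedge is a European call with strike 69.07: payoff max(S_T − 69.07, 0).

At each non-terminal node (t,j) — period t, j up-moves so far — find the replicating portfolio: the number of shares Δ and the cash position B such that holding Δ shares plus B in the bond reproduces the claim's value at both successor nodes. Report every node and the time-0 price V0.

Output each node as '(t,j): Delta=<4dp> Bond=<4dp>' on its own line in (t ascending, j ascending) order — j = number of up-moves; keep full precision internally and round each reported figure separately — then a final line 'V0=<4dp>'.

(0,0): Delta=0.8265 Bond=-47.4534
(1,0): Delta=0.4604 Bond=-21.7007
(1,1): Delta=0.8878 Bond=-54.4769
(2,0): Delta=0.0000 Bond=0.0000
(2,1): Delta=0.5376 Bond=-27.6191
(2,2): Delta=0.9465 Bond=-61.8018
(3,0): Delta=0.0000 Bond=0.0000
(3,1): Delta=0.0000 Bond=0.0000
(3,2): Delta=0.6277 Bond=-35.1515
(3,3): Delta=1.0000 Bond=-69.0700
V0=39.3254

Risk-neutral probability p* = (R−d)/(u−d) = (1−0.67)/(1.09−0.67) = 0.7857.
Terminal payoffs: V(4,0)=0.0000, V(4,1)=0.0000, V(4,2)=0.0000, V(4,3)=22.0353, V(4,4)=79.1461
(3,0): S=31.5801. Δ = (V_up−V_dn)/(S_up−S_dn) = (0.0000−0.0000)/(34.4223−21.1587) = 0.0000. V = [p*·0.0000 + (1−p*)·0.0000]/1 = 0.0000. B = V − Δ·S = 0.0000.
(3,1): S=51.3766. Δ = (V_up−V_dn)/(S_up−S_dn) = (0.0000−0.0000)/(56.0005−34.4223) = 0.0000. V = [p*·0.0000 + (1−p*)·0.0000]/1 = 0.0000. B = V − Δ·S = 0.0000.
(3,2): S=83.5828. Δ = (V_up−V_dn)/(S_up−S_dn) = (22.0353−0.0000)/(91.1053−56.0005) = 0.6277. V = [p*·22.0353 + (1−p*)·0.0000]/1 = 17.3134. B = V − Δ·S = -35.1515.
(3,3): S=135.9780. Δ = (V_up−V_dn)/(S_up−S_dn) = (79.1461−22.0353)/(148.2161−91.1053) = 1.0000. V = [p*·79.1461 + (1−p*)·22.0353]/1 = 66.9080. B = V − Δ·S = -69.0700.
(2,0): S=47.1345. Δ = (V_up−V_dn)/(S_up−S_dn) = (0.0000−0.0000)/(51.3766−31.5801) = 0.0000. V = [p*·0.0000 + (1−p*)·0.0000]/1 = 0.0000. B = V − Δ·S = 0.0000.
(2,1): S=76.6815. Δ = (V_up−V_dn)/(S_up−S_dn) = (17.3134−0.0000)/(83.5828−51.3766) = 0.5376. V = [p*·17.3134 + (1−p*)·0.0000]/1 = 13.6034. B = V − Δ·S = -27.6191.
(2,2): S=124.7505. Δ = (V_up−V_dn)/(S_up−S_dn) = (66.9080−17.3134)/(135.9780−83.5828) = 0.9465. V = [p*·66.9080 + (1−p*)·17.3134]/1 = 56.2806. B = V − Δ·S = -61.8018.
(1,0): S=70.3500. Δ = (V_up−V_dn)/(S_up−S_dn) = (13.6034−0.0000)/(76.6815−47.1345) = 0.4604. V = [p*·13.6034 + (1−p*)·0.0000]/1 = 10.6884. B = V − Δ·S = -21.7007.
(1,1): S=114.4500. Δ = (V_up−V_dn)/(S_up−S_dn) = (56.2806−13.6034)/(124.7505−76.6815) = 0.8878. V = [p*·56.2806 + (1−p*)·13.6034]/1 = 47.1355. B = V − Δ·S = -54.4769.
(0,0): S=105.0000. Δ = (V_up−V_dn)/(S_up−S_dn) = (47.1355−10.6884)/(114.4500−70.3500) = 0.8265. V = [p*·47.1355 + (1−p*)·10.6884]/1 = 39.3254. B = V − Δ·S = -47.4534.
Each (Δ,B) replicates both successor values, so the strategy is self-financing and V0 is arbitrage-free.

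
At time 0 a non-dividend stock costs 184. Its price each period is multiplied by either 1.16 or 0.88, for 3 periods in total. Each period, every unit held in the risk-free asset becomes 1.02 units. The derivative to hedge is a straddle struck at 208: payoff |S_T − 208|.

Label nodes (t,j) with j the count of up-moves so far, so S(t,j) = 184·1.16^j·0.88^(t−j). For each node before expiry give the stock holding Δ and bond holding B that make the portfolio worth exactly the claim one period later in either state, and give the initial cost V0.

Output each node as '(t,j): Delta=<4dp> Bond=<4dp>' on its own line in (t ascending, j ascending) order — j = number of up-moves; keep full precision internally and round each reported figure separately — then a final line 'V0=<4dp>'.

(0,0): Delta=-0.1690 Bond=68.7424
(1,0): Delta=-0.7864 Bond=170.0788
(1,1): Delta=0.2993 Bond=-29.8443
(2,0): Delta=-1.0000 Bond=203.9216
(2,1): Delta=-0.6243 Bond=143.0392
(2,2): Delta=1.0000 Bond=-203.9216
V0=37.6445

Since d<R<u, set p* = (R−d)/(u−d) = 0.5000; price each node as the discounted p*-expectation of its children.
Terminal payoffs: V(3,0)=82.6092, V(3,1)=42.7121, V(3,2)=9.8796, V(3,3)=79.2049
  t=2,j=0: stock 142.4896 → up 165.2879 (V=42.7121), down 125.3908 (V=82.6092). Price 61.4320; hedge Δ=-1.0000, bond B=203.9216.
  t=2,j=1: stock 187.8272 → up 217.8796 (V=9.8796), down 165.2879 (V=42.7121). Price 25.7802; hedge Δ=-0.6243, bond B=143.0392.
  t=2,j=2: stock 247.5904 → up 287.2049 (V=79.2049), down 217.8796 (V=9.8796). Price 43.6688; hedge Δ=1.0000, bond B=-203.9216.
  t=1,j=0: stock 161.9200 → up 187.8272 (V=25.7802), down 142.4896 (V=61.4320). Price 42.7511; hedge Δ=-0.7864, bond B=170.0788.
  t=1,j=1: stock 213.4400 → up 247.5904 (V=43.6688), down 187.8272 (V=25.7802). Price 34.0436; hedge Δ=0.2993, bond B=-29.8443.
  t=0,j=0: stock 184.0000 → up 213.4400 (V=34.0436), down 161.9200 (V=42.7511). Price 37.6445; hedge Δ=-0.1690, bond B=68.7424.
Check: Δ(0,0)·S0 + B(0,0) = 37.6445 = V0.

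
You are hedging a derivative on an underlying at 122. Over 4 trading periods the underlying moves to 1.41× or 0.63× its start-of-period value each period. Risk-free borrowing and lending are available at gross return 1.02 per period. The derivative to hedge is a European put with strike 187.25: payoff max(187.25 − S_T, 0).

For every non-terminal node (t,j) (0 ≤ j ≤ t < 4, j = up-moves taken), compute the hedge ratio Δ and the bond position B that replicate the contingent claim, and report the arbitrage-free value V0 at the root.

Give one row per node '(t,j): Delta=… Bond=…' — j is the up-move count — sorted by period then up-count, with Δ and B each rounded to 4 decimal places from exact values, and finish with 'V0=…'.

(0,0): Delta=-0.5651 Bond=143.4739
(1,0): Delta=-0.8869 Bond=171.0830
(1,1): Delta=-0.4212 Bond=121.6037
(2,0): Delta=-1.0000 Bond=179.9789
(2,1): Delta=-0.8364 Bond=169.0305
(2,2): Delta=-0.2357 Bond=79.0410
(3,0): Delta=-1.0000 Bond=183.5784
(3,1): Delta=-1.0000 Bond=183.5784
(3,2): Delta=-0.7634 Bond=161.2437
(3,3): Delta=0.0000 Bond=0.0000
V0=74.5355

No-arbitrage ⇒ martingale measure with p* = (R−d)/(u−d) = 0.5000.
Terminal payoffs: V(4,0)=168.0314, V(4,1)=144.2369, V(4,2)=90.9826, V(4,3)=0.0000, V(4,4)=0.0000
Node (3,0) S=30.5057: V=(p*·144.2369+(1−p*)·168.0314)/1.02=153.0727; Δ=(144.2369−168.0314)/(43.0131−19.2186)=-1.0000; B=V−Δ·S=183.5784
Node (3,1) S=68.2747: V=(p*·90.9826+(1−p*)·144.2369)/1.02=115.3037; Δ=(90.9826−144.2369)/(96.2674−43.0131)=-1.0000; B=V−Δ·S=183.5784
Node (3,2) S=152.8054: V=(p*·0.0000+(1−p*)·90.9826)/1.02=44.5993; Δ=(0.0000−90.9826)/(215.4556−96.2674)=-0.7634; B=V−Δ·S=161.2437
Node (3,3) S=341.9930: V=(p*·0.0000+(1−p*)·0.0000)/1.02=0.0000; Δ=(0.0000−0.0000)/(482.2101−215.4556)=0.0000; B=V−Δ·S=0.0000
Node (2,0) S=48.4218: V=(p*·115.3037+(1−p*)·153.0727)/1.02=131.5571; Δ=(115.3037−153.0727)/(68.2747−30.5057)=-1.0000; B=V−Δ·S=179.9789
Node (2,1) S=108.3726: V=(p*·44.5993+(1−p*)·115.3037)/1.02=78.3838; Δ=(44.5993−115.3037)/(152.8054−68.2747)=-0.8364; B=V−Δ·S=169.0305
Node (2,2) S=242.5482: V=(p*·0.0000+(1−p*)·44.5993)/1.02=21.8624; Δ=(0.0000−44.5993)/(341.9930−152.8054)=-0.2357; B=V−Δ·S=79.0410
Node (1,0) S=76.8600: V=(p*·78.3838+(1−p*)·131.5571)/1.02=102.9122; Δ=(78.3838−131.5571)/(108.3726−48.4218)=-0.8869; B=V−Δ·S=171.0830
Node (1,1) S=172.0200: V=(p*·21.8624+(1−p*)·78.3838)/1.02=49.1403; Δ=(21.8624−78.3838)/(242.5482−108.3726)=-0.4212; B=V−Δ·S=121.6037
Node (0,0) S=122.0000: V=(p*·49.1403+(1−p*)·102.9122)/1.02=74.5355; Δ=(49.1403−102.9122)/(172.0200−76.8600)=-0.5651; B=V−Δ·S=143.4739
Check: Δ(0,0)·S0 + B(0,0) = 74.5355 = V0.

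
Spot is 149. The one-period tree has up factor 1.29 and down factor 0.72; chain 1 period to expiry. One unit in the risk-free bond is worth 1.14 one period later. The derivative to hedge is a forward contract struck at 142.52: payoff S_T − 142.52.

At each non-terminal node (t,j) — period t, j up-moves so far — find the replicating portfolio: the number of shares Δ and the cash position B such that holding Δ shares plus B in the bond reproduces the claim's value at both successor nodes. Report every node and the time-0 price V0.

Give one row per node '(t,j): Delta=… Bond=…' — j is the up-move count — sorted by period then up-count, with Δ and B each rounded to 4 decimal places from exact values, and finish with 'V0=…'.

The replicating-portfolio and risk-neutral prices coincide; use p* = (1.14−0.72)/(1.29−0.72) = 0.7368 for the latter.
Terminal payoffs: V(1,0)=-35.2400, V(1,1)=49.6900
(0,0): S=149.0000. Δ = (V_up−V_dn)/(S_up−S_dn) = (49.6900−-35.2400)/(192.2100−107.2800) = 1.0000. V = [p*·49.6900 + (1−p*)·-35.2400]/1.14 = 23.9825. B = V − Δ·S = -125.0175.
Check: Δ(0,0)·S0 + B(0,0) = 23.9825 = V0.

(0,0): Delta=1.0000 Bond=-125.0175
V0=23.9825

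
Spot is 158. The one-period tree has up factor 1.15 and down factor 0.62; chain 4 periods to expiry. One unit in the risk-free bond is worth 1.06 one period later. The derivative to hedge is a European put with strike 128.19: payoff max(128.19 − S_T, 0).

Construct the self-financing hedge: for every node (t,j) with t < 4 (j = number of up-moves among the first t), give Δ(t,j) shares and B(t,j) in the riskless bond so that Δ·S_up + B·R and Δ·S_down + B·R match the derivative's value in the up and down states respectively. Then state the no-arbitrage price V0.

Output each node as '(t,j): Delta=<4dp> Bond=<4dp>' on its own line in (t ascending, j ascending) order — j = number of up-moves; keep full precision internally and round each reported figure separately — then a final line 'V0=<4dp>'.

Since d<R<u, set p* = (R−d)/(u−d) = 0.8302; price each node as the discounted p*-expectation of its children.
At expiry t=4: V(4,0)=104.8434, V(4,1)=84.8858, V(4,2)=47.8677, V(4,3)=0.0000, V(4,4)=0.0000
(3,0): S=37.6558. Δ = (V_up−V_dn)/(S_up−S_dn) = (84.8858−104.8434)/(43.3042−23.3466) = -1.0000. V = [p*·84.8858 + (1−p*)·104.8434]/1.06 = 83.2781. B = V − Δ·S = 120.9340.
(3,1): S=69.8455. Δ = (V_up−V_dn)/(S_up−S_dn) = (47.8677−84.8858)/(80.3223−43.3042) = -1.0000. V = [p*·47.8677 + (1−p*)·84.8858]/1.06 = 51.0885. B = V − Δ·S = 120.9340.
(3,2): S=129.5521. Δ = (V_up−V_dn)/(S_up−S_dn) = (0.0000−47.8677)/(148.9849−80.3223) = -0.6971. V = [p*·0.0000 + (1−p*)·47.8677]/1.06 = 7.6684. B = V − Δ·S = 97.9848.
(3,3): S=240.2982. Δ = (V_up−V_dn)/(S_up−S_dn) = (0.0000−0.0000)/(276.3430−148.9849) = 0.0000. V = [p*·0.0000 + (1−p*)·0.0000]/1.06 = 0.0000. B = V − Δ·S = 0.0000.
(2,0): S=60.7352. Δ = (V_up−V_dn)/(S_up−S_dn) = (51.0885−83.2781)/(69.8455−37.6558) = -1.0000. V = [p*·51.0885 + (1−p*)·83.2781]/1.06 = 53.3534. B = V − Δ·S = 114.0886.
(2,1): S=112.6540. Δ = (V_up−V_dn)/(S_up−S_dn) = (7.6684−51.0885)/(129.5521−69.8455) = -0.7272. V = [p*·7.6684 + (1−p*)·51.0885]/1.06 = 14.1902. B = V − Δ·S = 96.1149.
(2,2): S=208.9550. Δ = (V_up−V_dn)/(S_up−S_dn) = (0.0000−7.6684)/(240.2982−129.5521) = -0.0692. V = [p*·0.0000 + (1−p*)·7.6684]/1.06 = 1.2285. B = V − Δ·S = 15.6971.
(1,0): S=97.9600. Δ = (V_up−V_dn)/(S_up−S_dn) = (14.1902−53.3534)/(112.6540−60.7352) = -0.7543. V = [p*·14.1902 + (1−p*)·53.3534]/1.06 = 19.6609. B = V − Δ·S = 93.5538.
(1,1): S=181.7000. Δ = (V_up−V_dn)/(S_up−S_dn) = (1.2285−14.1902)/(208.9550−112.6540) = -0.1346. V = [p*·1.2285 + (1−p*)·14.1902]/1.06 = 3.2354. B = V − Δ·S = 27.6915.
(0,0): S=158.0000. Δ = (V_up−V_dn)/(S_up−S_dn) = (3.2354−19.6609)/(181.7000−97.9600) = -0.1961. V = [p*·3.2354 + (1−p*)·19.6609]/1.06 = 5.6836. B = V − Δ·S = 36.6751.
Each (Δ,B) replicates both successor values, so the strategy is self-financing and V0 is arbitrage-free.

(0,0): Delta=-0.1961 Bond=36.6751
(1,0): Delta=-0.7543 Bond=93.5538
(1,1): Delta=-0.1346 Bond=27.6915
(2,0): Delta=-1.0000 Bond=114.0886
(2,1): Delta=-0.7272 Bond=96.1149
(2,2): Delta=-0.0692 Bond=15.6971
(3,0): Delta=-1.0000 Bond=120.9340
(3,1): Delta=-1.0000 Bond=120.9340
(3,2): Delta=-0.6971 Bond=97.9848
(3,3): Delta=0.0000 Bond=0.0000
V0=5.6836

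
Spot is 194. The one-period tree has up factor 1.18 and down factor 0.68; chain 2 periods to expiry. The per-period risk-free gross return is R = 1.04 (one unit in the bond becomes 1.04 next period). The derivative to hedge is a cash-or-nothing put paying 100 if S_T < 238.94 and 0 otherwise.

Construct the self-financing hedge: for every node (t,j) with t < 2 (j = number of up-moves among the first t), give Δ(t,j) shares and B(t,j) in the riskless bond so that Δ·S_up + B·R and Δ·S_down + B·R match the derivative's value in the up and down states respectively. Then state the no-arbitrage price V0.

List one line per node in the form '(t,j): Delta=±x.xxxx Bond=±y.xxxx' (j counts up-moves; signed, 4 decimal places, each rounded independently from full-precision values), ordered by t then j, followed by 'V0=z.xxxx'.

Since d<R<u, set p* = (R−d)/(u−d) = 0.7200; price each node as the discounted p*-expectation of its children.
Terminal values V(2,·): V(2,0)=100.0000, V(2,1)=100.0000, V(2,2)=0.0000
Node (1,0) S=131.9200: V=(p*·100.0000+(1−p*)·100.0000)/1.04=96.1538; Δ=(100.0000−100.0000)/(155.6656−89.7056)=0.0000; B=V−Δ·S=96.1538
Node (1,1) S=228.9200: V=(p*·0.0000+(1−p*)·100.0000)/1.04=26.9231; Δ=(0.0000−100.0000)/(270.1256−155.6656)=-0.8737; B=V−Δ·S=226.9231
Node (0,0) S=194.0000: V=(p*·26.9231+(1−p*)·96.1538)/1.04=44.5266; Δ=(26.9231−96.1538)/(228.9200−131.9200)=-0.7137; B=V−Δ·S=182.9882
Each (Δ,B) replicates both successor values, so the strategy is self-financing and V0 is arbitrage-free.

(0,0): Delta=-0.7137 Bond=182.9882
(1,0): Delta=0.0000 Bond=96.1538
(1,1): Delta=-0.8737 Bond=226.9231
V0=44.5266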